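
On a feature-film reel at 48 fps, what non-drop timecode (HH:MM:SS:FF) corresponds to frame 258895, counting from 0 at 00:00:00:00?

258895 ÷ 48 = 5393 full seconds, remainder 31 frames.
5393 s = 1 h 29 min 53 s.
Timecode: 01:29:53:31.

01:29:53:31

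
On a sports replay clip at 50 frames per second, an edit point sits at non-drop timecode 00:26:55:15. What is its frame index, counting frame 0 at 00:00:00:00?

Total seconds to the label: (0 × 3600 + 26 × 60 + 55) = 1615.
Frame index = 1615 × 50 + 15 = 80765.

80765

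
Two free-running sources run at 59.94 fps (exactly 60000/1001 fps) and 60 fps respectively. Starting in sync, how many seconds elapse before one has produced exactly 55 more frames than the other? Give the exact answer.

The gap grows by |60 − 60000/1001| = 60/1001 frames per second.
Time for a 55-frame gap: 55 ÷ (60/1001) = 11011/12 s.

11011/12 seconds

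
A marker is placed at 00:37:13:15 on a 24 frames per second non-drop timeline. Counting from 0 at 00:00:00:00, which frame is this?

53607

Total seconds to the label: (0 × 3600 + 37 × 60 + 13) = 2233.
Frame index = 2233 × 24 + 15 = 53607.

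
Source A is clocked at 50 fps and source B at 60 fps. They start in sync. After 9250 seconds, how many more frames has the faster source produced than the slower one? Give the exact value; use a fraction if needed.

92500 frames

A emits 50 × 9250 = 462500 frames; B emits 60 × 9250 = 555000.
Difference = 92500 frames; B is ahead of A.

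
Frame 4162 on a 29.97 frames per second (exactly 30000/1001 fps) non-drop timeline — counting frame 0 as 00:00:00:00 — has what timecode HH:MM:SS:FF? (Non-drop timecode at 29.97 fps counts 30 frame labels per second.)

00:02:18:22

4162 ÷ 30 = 138 full seconds, remainder 22 frames.
138 s = 0 h 2 min 18 s.
Timecode: 00:02:18:22.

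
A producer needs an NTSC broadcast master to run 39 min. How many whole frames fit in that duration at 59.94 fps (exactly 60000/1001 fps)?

140259 frames

39 min = 2340 s.
Frames = 2340 × 60000/1001 = 10800000/77 ≈ 140259.7403.
Complete frames: 140259.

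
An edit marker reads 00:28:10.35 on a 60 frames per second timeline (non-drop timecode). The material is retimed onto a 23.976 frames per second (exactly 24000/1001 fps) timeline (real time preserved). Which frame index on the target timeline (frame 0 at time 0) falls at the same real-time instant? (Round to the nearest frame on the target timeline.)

Source frame index: (0×3600 + 28×60 + 10) × 60 + 35 = 101435.
Real time: 101435 / (60) = 20287/12 s.
Target frame: (20287/12) × (24000/1001) = 40574000/1001 ≈ 40533.467 → 40533.

frame 40533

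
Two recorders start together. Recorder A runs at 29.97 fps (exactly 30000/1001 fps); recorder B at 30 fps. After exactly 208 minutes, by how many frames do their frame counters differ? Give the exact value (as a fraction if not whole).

208 min = 12480 s.
A emits 30000/1001 × 12480 = 28800000/77 frames; B emits 30 × 12480 = 374400.
Difference = 28800/77 frames (≈ 374.0260); B is ahead of A.

28800/77 frames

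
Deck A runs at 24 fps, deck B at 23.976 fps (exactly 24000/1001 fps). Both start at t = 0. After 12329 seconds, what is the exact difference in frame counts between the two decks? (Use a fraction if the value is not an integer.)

295896/1001 frames

A emits 24 × 12329 = 295896 frames; B emits 24000/1001 × 12329 = 295896000/1001.
Difference = 295896/1001 frames (≈ 295.6004); B is behind A.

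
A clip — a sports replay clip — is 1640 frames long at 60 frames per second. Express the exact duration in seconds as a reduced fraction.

Running time = 1640 ÷ (60) = 1640 × 1/60 = 82/3 s.

82/3 seconds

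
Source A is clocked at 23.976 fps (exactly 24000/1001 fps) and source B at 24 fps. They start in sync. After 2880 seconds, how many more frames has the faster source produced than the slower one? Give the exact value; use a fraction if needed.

69120/1001 frames

A emits 24000/1001 × 2880 = 69120000/1001 frames; B emits 24 × 2880 = 69120.
Difference = 69120/1001 frames (≈ 69.0509); B is ahead of A.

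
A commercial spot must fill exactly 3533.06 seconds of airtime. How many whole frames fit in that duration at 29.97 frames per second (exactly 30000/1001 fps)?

105885 frames

Frames = 3533.06 × 30000/1001 = 105991800/1001 ≈ 105885.9141.
Complete frames: 105885.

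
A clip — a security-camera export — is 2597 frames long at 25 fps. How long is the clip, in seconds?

Running time = 2597 / (25) = 103.88 s.

103.88 seconds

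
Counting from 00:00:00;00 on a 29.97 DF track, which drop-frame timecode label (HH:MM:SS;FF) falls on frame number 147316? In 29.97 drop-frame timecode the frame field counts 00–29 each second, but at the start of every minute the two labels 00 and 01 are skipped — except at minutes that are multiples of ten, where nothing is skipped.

Each 10-minute DF block holds 10 × 60 × 30 − 9 × 2 = 17982 frames. 147316 ÷ 17982 → 8 full blocks, remainder 3460.
Within the partial block the first minute is 1800 frames and each further minute 1798, so 1 further minute boundary passed. Total skipped labels = 18 × 8 + 2 × 1 = 146.
Non-drop label index = 147316 + 146 = 147462; at 30 labels/s that is 01:21:55:12, i.e. DF 01:21:55;12.

01:21:55;12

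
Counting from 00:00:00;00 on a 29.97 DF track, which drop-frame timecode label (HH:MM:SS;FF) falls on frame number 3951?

Each 10-minute DF block holds 10 × 60 × 30 − 9 × 2 = 17982 frames. 3951 ÷ 17982 → 0 full blocks, remainder 3951.
Within the partial block the first minute is 1800 frames and each further minute 1798, so 2 further minute boundaries passed. Total skipped labels = 18 × 0 + 2 × 2 = 4.
Non-drop label index = 3951 + 4 = 3955; at 30 labels/s that is 00:02:11:25, i.e. DF 00:02:11;25.

00:02:11;25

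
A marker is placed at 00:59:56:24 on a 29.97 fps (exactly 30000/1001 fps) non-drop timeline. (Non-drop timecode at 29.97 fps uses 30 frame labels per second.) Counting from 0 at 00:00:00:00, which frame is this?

107904

Total seconds to the label: (0 × 3600 + 59 × 60 + 56) = 3596.
Frame index = 3596 × 30 + 24 = 107904.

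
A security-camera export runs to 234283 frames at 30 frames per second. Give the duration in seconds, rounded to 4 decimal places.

7809.4333 seconds

Running time = 234283 × 1/30 = 234283/30 s ≈ 7809.4333 s.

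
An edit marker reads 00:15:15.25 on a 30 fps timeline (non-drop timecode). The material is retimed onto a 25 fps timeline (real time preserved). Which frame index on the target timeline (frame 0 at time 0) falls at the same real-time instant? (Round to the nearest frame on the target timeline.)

frame 22896

Source frame index: (0×3600 + 15×60 + 15) × 30 + 25 = 27475.
Real time: 27475 / (30) = 5495/6 s.
Target frame: (5495/6) × (25) = 137375/6 ≈ 22895.833 → 22896.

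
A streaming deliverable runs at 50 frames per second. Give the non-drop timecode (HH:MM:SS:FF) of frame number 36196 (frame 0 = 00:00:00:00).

36196 ÷ 50 = 723 full seconds, remainder 46 frames.
723 s = 0 h 12 min 3 s.
Timecode: 00:12:03:46.

00:12:03:46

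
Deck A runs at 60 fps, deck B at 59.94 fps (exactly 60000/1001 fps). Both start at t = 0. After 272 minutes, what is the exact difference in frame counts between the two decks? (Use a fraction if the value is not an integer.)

272 min = 16320 s.
A emits 60 × 16320 = 979200 frames; B emits 60000/1001 × 16320 = 979200000/1001.
Difference = 979200/1001 frames (≈ 978.2218); B is behind A.

979200/1001 frames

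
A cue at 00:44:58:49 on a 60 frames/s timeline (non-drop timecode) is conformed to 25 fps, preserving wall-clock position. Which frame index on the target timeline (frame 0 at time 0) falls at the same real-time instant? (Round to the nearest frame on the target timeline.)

Source frame index: (0×3600 + 44×60 + 58) × 60 + 49 = 161929.
Real time: 161929 / (60) = 161929/60 s.
Target frame: (161929/60) × (25) = 809645/12 ≈ 67470.417 → 67470.

frame 67470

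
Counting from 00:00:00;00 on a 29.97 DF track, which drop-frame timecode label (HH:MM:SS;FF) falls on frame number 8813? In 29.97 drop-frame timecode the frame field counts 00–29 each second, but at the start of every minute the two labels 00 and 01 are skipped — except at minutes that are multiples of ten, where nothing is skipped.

Each 10-minute DF block holds 10 × 60 × 30 − 9 × 2 = 17982 frames. 8813 ÷ 17982 → 0 full blocks, remainder 8813.
Within the partial block the first minute is 1800 frames and each further minute 1798, so 4 further minute boundaries passed. Total skipped labels = 18 × 0 + 2 × 4 = 8.
Non-drop label index = 8813 + 8 = 8821; at 30 labels/s that is 00:04:54:01, i.e. DF 00:04:54;01.

00:04:54;01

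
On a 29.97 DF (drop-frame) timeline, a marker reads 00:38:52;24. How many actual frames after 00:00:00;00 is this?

As if non-drop at 30 labels/s: (0 × 3600 + 38 × 60 + 52) × 30 + 24 = 69984.
Minute boundaries passed: 38; those not divisible by 10: 38 − 3 = 35; dropped labels = 2 × 35 = 70.
Actual frame index = 69984 − 70 = 69914.

69914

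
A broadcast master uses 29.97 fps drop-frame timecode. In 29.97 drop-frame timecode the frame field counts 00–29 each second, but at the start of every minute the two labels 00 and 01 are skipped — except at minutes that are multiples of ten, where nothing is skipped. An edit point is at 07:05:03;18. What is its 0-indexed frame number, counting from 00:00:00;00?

Complete 10-minute blocks: 42, each 17982 frames → 755244.
Remaining 5 whole minutes in the current block: 1800 + 4 × 1798 = 8992 frames.
Within the current minute: 3 × 30 + 18 − 2 = 106 (labels ;00/;01 skipped at this minute). Total = 755244 + 8992 + 106 = 764342.

764342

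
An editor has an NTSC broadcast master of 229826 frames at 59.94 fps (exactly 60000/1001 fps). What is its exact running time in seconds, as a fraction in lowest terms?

Running time = 229826 ÷ (60000/1001) = 229826 × 1001/60000 = 115027913/30000 s.

115027913/30000 seconds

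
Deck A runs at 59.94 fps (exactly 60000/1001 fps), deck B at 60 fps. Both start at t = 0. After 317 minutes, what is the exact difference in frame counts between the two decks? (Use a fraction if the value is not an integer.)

317 min = 19020 s.
A emits 60000/1001 × 19020 = 1141200000/1001 frames; B emits 60 × 19020 = 1141200.
Difference = 1141200/1001 frames (≈ 1140.0599); B is ahead of A.

1141200/1001 frames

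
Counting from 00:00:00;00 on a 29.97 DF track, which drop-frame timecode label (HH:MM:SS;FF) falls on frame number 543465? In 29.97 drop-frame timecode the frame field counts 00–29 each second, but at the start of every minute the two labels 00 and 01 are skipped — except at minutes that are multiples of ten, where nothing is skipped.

Each 10-minute DF block holds 10 × 60 × 30 − 9 × 2 = 17982 frames. 543465 ÷ 17982 → 30 full blocks, remainder 4005.
Within the partial block the first minute is 1800 frames and each further minute 1798, so 2 further minute boundaries passed. Total skipped labels = 18 × 30 + 2 × 2 = 544.
Non-drop label index = 543465 + 544 = 544009; at 30 labels/s that is 05:02:13:19, i.e. DF 05:02:13;19.

05:02:13;19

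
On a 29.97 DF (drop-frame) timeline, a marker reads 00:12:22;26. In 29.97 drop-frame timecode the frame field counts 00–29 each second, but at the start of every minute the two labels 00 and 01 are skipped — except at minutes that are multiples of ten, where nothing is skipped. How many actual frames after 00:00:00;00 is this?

As if non-drop at 30 labels/s: (0 × 3600 + 12 × 60 + 22) × 30 + 26 = 22286.
Minute boundaries passed: 12; those not divisible by 10: 12 − 1 = 11; dropped labels = 2 × 11 = 22.
Actual frame index = 22286 − 22 = 22264.

22264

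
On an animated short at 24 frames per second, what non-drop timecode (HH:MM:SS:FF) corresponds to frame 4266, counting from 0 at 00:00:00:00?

4266 ÷ 24 = 177 full seconds, remainder 18 frames.
177 s = 0 h 2 min 57 s.
Timecode: 00:02:57:18.

00:02:57:18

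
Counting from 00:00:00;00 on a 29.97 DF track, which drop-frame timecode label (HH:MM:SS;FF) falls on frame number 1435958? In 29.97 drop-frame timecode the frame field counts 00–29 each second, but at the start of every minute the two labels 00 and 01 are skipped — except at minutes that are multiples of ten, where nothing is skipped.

Ten DF minutes hold 17982 frames, so frame 1435958 lies in block 79 (frames 1420578–1438559) with 15380 frames into that block.
The block's first minute is 1800 frames and the rest 1798 each; 15380 frames reaches minute 8, so 79 × 18 + 8 × 2 = 1438 labels have been skipped so far.
Adding those back, label number 1435958 + 1438 = 1437396 at 30 labels/s is 47913 s + 6 f = 13 h 18 min 33 s frame 6, i.e. 13:18:33;06.

13:18:33;06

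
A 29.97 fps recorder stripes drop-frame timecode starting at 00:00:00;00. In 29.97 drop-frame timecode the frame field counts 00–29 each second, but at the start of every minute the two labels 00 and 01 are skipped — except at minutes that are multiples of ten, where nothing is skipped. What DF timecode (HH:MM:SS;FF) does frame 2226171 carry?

20:37:59;29

Ten DF minutes hold 17982 frames, so frame 2226171 lies in block 123 (frames 2211786–2229767) with 14385 frames into that block.
The block's first minute is 1800 frames and the rest 1798 each; 14385 frames reaches minute 7, so 123 × 18 + 7 × 2 = 2228 labels have been skipped so far.
Adding those back, label number 2226171 + 2228 = 2228399 at 30 labels/s is 74279 s + 29 f = 20 h 37 min 59 s frame 29, i.e. 20:37:59;29.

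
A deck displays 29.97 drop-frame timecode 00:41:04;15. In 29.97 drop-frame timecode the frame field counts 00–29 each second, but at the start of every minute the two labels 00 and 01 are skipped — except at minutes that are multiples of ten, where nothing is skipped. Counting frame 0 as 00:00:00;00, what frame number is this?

73861

Complete 10-minute blocks: 4, each 17982 frames → 71928.
Remaining 1 whole minute in the current block: 1800 + 0 × 1798 = 1800 frames.
Within the current minute: 4 × 30 + 15 − 2 = 133 (labels ;00/;01 skipped at this minute). Total = 71928 + 1800 + 133 = 73861.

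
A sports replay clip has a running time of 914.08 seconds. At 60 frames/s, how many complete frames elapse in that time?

54844 frames

Frames = 914.08 × 60 = 274224/5 ≈ 54844.8000.
Complete frames: 54844.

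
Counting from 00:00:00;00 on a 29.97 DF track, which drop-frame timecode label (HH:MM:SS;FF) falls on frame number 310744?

02:52:48;14

Each 10-minute DF block holds 10 × 60 × 30 − 9 × 2 = 17982 frames. 310744 ÷ 17982 → 17 full blocks, remainder 5050.
Within the partial block the first minute is 1800 frames and each further minute 1798, so 2 further minute boundaries passed. Total skipped labels = 18 × 17 + 2 × 2 = 310.
Non-drop label index = 310744 + 310 = 311054; at 30 labels/s that is 02:52:48:14, i.e. DF 02:52:48;14.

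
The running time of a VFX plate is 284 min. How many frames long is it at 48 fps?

284 min = 17040 s.
Frames = 17040 × 48 = 817920.

817920 frames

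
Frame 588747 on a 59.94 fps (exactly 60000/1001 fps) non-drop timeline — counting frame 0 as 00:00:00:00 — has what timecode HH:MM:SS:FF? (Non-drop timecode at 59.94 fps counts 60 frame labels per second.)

02:43:32:27

588747 ÷ 60 = 9812 full seconds, remainder 27 frames.
9812 s = 2 h 43 min 32 s.
Timecode: 02:43:32:27.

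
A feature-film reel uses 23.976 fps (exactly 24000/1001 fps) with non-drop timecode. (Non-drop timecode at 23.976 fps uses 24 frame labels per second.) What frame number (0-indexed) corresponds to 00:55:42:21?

Total seconds to the label: (0 × 3600 + 55 × 60 + 42) = 3342.
Frame index = 3342 × 24 + 21 = 80229.

80229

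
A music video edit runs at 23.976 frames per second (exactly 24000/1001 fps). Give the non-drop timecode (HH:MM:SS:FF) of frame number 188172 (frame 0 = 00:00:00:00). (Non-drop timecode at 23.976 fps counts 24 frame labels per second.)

02:10:40:12

188172 ÷ 24 = 7840 full seconds, remainder 12 frames.
7840 s = 2 h 10 min 40 s.
Timecode: 02:10:40:12.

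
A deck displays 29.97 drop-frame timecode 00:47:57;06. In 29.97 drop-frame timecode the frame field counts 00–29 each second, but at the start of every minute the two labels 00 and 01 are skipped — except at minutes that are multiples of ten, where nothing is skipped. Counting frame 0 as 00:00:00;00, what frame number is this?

Complete 10-minute blocks: 4, each 17982 frames → 71928.
Remaining 7 whole minutes in the current block: 1800 + 6 × 1798 = 12588 frames.
Within the current minute: 57 × 30 + 6 − 2 = 1714 (labels ;00/;01 skipped at this minute). Total = 71928 + 12588 + 1714 = 86230.

86230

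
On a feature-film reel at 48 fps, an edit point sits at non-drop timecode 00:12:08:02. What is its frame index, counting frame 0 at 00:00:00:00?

Total seconds to the label: (0 × 3600 + 12 × 60 + 8) = 728.
Frame index = 728 × 48 + 2 = 34946.

34946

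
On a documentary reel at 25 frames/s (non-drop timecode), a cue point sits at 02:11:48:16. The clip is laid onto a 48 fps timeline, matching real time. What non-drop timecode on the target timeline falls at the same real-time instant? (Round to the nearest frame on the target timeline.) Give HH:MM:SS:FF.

02:11:48:31

Source frame index: (2×3600 + 11×60 + 48) × 25 + 16 = 197716.
Real time: 197716 / (25) = 197716/25 s.
Target frame: (197716/25) × (48) = 9490368/25 ≈ 379614.720 → 379615.
At 48 labels/s: frame 379615 → 02:11:48:31.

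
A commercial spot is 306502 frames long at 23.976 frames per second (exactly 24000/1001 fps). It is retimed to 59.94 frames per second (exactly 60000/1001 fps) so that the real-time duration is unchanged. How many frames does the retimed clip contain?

Target frames = source frames × (target rate / source rate) = 306502 × (60000/1001)/(24000/1001) = 306502 × 5/2 = 766255.

766255 frames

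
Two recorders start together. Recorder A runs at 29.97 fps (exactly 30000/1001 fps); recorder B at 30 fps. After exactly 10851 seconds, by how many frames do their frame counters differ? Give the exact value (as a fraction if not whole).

A emits 30000/1001 × 10851 = 325530000/1001 frames; B emits 30 × 10851 = 325530.
Difference = 325530/1001 frames (≈ 325.2048); B is ahead of A.

325530/1001 frames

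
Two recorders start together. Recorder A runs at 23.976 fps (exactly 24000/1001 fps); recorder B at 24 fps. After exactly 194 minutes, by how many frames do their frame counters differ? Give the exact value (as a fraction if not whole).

194 min = 11640 s.
A emits 24000/1001 × 11640 = 279360000/1001 frames; B emits 24 × 11640 = 279360.
Difference = 279360/1001 frames (≈ 279.0809); B is ahead of A.

279360/1001 frames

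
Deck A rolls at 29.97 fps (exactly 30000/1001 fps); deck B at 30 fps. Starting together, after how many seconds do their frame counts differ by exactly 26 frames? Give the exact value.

13013/15 seconds

The gap grows by |30 − 30000/1001| = 30/1001 frames per second.
Time for a 26-frame gap: 26 ÷ (30/1001) = 13013/15 s.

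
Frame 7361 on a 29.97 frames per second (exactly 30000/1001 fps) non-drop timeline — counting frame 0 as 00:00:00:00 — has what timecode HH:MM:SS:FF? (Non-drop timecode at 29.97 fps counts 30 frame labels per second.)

00:04:05:11

7361 ÷ 30 = 245 full seconds, remainder 11 frames.
245 s = 0 h 4 min 5 s.
Timecode: 00:04:05:11.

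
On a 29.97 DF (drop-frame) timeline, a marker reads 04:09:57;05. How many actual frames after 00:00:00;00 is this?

449465

As if non-drop at 30 labels/s: (4 × 3600 + 9 × 60 + 57) × 30 + 5 = 449915.
Minute boundaries passed: 249; those not divisible by 10: 249 − 24 = 225; dropped labels = 2 × 225 = 450.
Actual frame index = 449915 − 450 = 449465.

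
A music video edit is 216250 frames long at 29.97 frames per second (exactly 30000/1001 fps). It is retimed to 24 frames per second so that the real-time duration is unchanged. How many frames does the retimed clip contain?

173173 frames

Target frames = source frames × (target rate / source rate) = 216250 × (24)/(30000/1001) = 216250 × 1001/1250 = 173173.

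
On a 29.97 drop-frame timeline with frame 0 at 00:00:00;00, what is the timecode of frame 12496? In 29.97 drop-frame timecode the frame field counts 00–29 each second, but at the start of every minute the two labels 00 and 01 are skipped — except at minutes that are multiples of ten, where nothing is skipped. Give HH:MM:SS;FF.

00:06:56;28

Each 10-minute DF block holds 10 × 60 × 30 − 9 × 2 = 17982 frames. 12496 ÷ 17982 → 0 full blocks, remainder 12496.
Within the partial block the first minute is 1800 frames and each further minute 1798, so 6 further minute boundaries passed. Total skipped labels = 18 × 0 + 2 × 6 = 12.
Non-drop label index = 12496 + 12 = 12508; at 30 labels/s that is 00:06:56:28, i.e. DF 00:06:56;28.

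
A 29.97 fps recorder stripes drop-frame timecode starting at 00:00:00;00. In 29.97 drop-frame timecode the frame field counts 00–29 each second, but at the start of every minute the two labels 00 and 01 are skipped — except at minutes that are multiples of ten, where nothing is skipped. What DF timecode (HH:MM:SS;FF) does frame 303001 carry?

02:48:30;05

Each 10-minute DF block holds 10 × 60 × 30 − 9 × 2 = 17982 frames. 303001 ÷ 17982 → 16 full blocks, remainder 15289.
Within the partial block the first minute is 1800 frames and each further minute 1798, so 8 further minute boundaries passed. Total skipped labels = 18 × 16 + 2 × 8 = 304.
Non-drop label index = 303001 + 304 = 303305; at 30 labels/s that is 02:48:30:05, i.e. DF 02:48:30;05.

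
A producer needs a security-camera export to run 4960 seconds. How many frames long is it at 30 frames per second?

Frames = 4960 × 30 = 148800.

148800 frames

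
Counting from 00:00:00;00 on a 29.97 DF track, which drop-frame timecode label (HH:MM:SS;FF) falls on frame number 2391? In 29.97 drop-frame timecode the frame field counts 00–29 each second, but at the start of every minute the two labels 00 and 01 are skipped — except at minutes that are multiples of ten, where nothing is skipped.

00:01:19;23

Ten DF minutes hold 17982 frames, so frame 2391 lies in block 0 (frames 0–17981) with 2391 frames into that block.
The block's first minute is 1800 frames and the rest 1798 each; 2391 frames reaches minute 1, so 0 × 18 + 1 × 2 = 2 labels have been skipped so far.
Adding those back, label number 2391 + 2 = 2393 at 30 labels/s is 79 s + 23 f = 0 h 1 min 19 s frame 23, i.e. 00:01:19;23.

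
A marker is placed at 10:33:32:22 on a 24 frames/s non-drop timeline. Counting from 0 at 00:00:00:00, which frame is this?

Total seconds to the label: (10 × 3600 + 33 × 60 + 32) = 38012.
Frame index = 38012 × 24 + 22 = 912310.

912310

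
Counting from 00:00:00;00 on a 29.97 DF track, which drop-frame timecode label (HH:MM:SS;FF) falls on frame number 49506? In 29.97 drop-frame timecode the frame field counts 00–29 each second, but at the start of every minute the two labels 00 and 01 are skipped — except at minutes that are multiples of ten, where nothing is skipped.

Ten DF minutes hold 17982 frames, so frame 49506 lies in block 2 (frames 35964–53945) with 13542 frames into that block.
The block's first minute is 1800 frames and the rest 1798 each; 13542 frames reaches minute 7, so 2 × 18 + 7 × 2 = 50 labels have been skipped so far.
Adding those back, label number 49506 + 50 = 49556 at 30 labels/s is 1651 s + 26 f = 0 h 27 min 31 s frame 26, i.e. 00:27:31;26.

00:27:31;26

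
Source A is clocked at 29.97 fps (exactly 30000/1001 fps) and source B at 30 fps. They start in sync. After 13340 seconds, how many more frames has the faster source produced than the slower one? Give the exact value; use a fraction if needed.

A emits 30000/1001 × 13340 = 400200000/1001 frames; B emits 30 × 13340 = 400200.
Difference = 400200/1001 frames (≈ 399.8002); B is ahead of A.

400200/1001 frames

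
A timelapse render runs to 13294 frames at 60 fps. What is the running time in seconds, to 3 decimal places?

221.567 seconds

Running time = 13294 × 1/60 = 6647/30 s ≈ 221.567 s.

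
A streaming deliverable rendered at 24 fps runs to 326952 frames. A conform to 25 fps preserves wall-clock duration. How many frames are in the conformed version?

340575 frames

Target frames = source frames × (target rate / source rate) = 326952 × (25)/(24) = 326952 × 25/24 = 340575.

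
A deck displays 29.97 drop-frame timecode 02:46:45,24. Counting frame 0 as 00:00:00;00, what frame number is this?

299874

As if non-drop at 30 labels/s: (2 × 3600 + 46 × 60 + 45) × 30 + 24 = 300174.
Minute boundaries passed: 166; those not divisible by 10: 166 − 16 = 150; dropped labels = 2 × 150 = 300.
Actual frame index = 300174 − 300 = 299874.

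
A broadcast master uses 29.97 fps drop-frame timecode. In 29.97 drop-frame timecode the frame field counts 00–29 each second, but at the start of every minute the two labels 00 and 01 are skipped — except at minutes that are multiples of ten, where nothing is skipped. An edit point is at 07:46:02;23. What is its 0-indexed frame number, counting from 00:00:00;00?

838043

Complete 10-minute blocks: 46, each 17982 frames → 827172.
Remaining 6 whole minutes in the current block: 1800 + 5 × 1798 = 10790 frames.
Within the current minute: 2 × 30 + 23 − 2 = 81 (labels ;00/;01 skipped at this minute). Total = 827172 + 10790 + 81 = 838043.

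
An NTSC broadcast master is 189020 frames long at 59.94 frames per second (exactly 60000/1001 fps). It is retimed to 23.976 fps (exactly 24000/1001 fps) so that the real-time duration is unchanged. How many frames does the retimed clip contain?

75608 frames

Target frames = source frames × (target rate / source rate) = 189020 × (24000/1001)/(60000/1001) = 189020 × 2/5 = 75608.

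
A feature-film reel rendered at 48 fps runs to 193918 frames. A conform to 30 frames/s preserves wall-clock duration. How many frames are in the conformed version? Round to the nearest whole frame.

Frames at target rate = 193918 × (30) / (48) = 484795/4 ≈ 121198.750.
Nearest whole frame: 121199.

121199 frames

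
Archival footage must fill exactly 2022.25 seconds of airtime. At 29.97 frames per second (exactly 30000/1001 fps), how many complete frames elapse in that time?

60606 frames

Frames = 2022.25 × 30000/1001 = 60667500/1001 ≈ 60606.8931.
Complete frames: 60606.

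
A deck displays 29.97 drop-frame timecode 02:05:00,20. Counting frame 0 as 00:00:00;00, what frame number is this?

As if non-drop at 30 labels/s: (2 × 3600 + 5 × 60 + 0) × 30 + 20 = 225020.
Minute boundaries passed: 125; those not divisible by 10: 125 − 12 = 113; dropped labels = 2 × 113 = 226.
Actual frame index = 225020 − 226 = 224794.

224794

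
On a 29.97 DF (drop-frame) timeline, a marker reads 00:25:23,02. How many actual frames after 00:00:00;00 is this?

As if non-drop at 30 labels/s: (0 × 3600 + 25 × 60 + 23) × 30 + 2 = 45692.
Minute boundaries passed: 25; those not divisible by 10: 25 − 2 = 23; dropped labels = 2 × 23 = 46.
Actual frame index = 45692 − 46 = 45646.

45646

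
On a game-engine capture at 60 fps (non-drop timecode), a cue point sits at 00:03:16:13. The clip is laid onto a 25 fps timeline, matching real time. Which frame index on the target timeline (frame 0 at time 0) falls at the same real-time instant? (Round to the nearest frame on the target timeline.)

frame 4905

Source frame index: (0×3600 + 3×60 + 16) × 60 + 13 = 11773.
Real time: 11773 / (60) = 11773/60 s.
Target frame: (11773/60) × (25) = 58865/12 ≈ 4905.417 → 4905.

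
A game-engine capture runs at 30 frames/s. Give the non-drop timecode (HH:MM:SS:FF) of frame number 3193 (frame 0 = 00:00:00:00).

00:01:46:13

3193 ÷ 30 = 106 full seconds, remainder 13 frames.
106 s = 0 h 1 min 46 s.
Timecode: 00:01:46:13.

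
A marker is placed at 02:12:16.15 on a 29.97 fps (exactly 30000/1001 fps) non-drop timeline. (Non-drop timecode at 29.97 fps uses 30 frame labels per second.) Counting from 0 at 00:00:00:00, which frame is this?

Total seconds to the label: (2 × 3600 + 12 × 60 + 16) = 7936.
Frame index = 7936 × 30 + 15 = 238095.

238095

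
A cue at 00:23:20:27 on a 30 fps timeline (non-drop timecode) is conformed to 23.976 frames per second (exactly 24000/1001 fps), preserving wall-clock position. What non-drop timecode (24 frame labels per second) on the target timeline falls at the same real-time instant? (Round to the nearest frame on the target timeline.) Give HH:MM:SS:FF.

Source frame index: (0×3600 + 23×60 + 20) × 30 + 27 = 42027.
Real time: 42027 / (30) = 14009/10 s.
Target frame: (14009/10) × (24000/1001) = 33621600/1001 ≈ 33588.012 → 33588.
At 24 labels/s: frame 33588 → 00:23:19:12.

00:23:19:12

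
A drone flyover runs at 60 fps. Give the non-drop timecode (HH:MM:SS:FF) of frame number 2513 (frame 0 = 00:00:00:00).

2513 ÷ 60 = 41 full seconds, remainder 53 frames.
41 s = 0 h 0 min 41 s.
Timecode: 00:00:41:53.

00:00:41:53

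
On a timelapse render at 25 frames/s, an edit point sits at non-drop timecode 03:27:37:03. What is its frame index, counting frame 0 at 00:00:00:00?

311428

Total seconds to the label: (3 × 3600 + 27 × 60 + 37) = 12457.
Frame index = 12457 × 25 + 3 = 311428.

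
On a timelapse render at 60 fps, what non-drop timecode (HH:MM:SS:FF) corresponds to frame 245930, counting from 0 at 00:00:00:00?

245930 ÷ 60 = 4098 full seconds, remainder 50 frames.
4098 s = 1 h 8 min 18 s.
Timecode: 01:08:18:50.

01:08:18:50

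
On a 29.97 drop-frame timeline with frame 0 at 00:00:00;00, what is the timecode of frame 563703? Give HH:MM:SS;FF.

05:13:28;27

Each 10-minute DF block holds 10 × 60 × 30 − 9 × 2 = 17982 frames. 563703 ÷ 17982 → 31 full blocks, remainder 6261.
Within the partial block the first minute is 1800 frames and each further minute 1798, so 3 further minute boundaries passed. Total skipped labels = 18 × 31 + 2 × 3 = 564.
Non-drop label index = 563703 + 564 = 564267; at 30 labels/s that is 05:13:28:27, i.e. DF 05:13:28;27.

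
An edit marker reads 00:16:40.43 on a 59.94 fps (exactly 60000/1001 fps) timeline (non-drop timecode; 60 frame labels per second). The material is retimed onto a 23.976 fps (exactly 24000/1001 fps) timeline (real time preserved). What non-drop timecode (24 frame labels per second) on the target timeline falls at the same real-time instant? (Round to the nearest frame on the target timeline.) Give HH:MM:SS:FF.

00:16:40:17

Source frame index: (0×3600 + 16×60 + 40) × 60 + 43 = 60043.
Real time: 60043 / (60000/1001) = 60103043/60000 s.
Target frame: (60103043/60000) × (24000/1001) = 120086/5 ≈ 24017.200 → 24017.
At 24 labels/s: frame 24017 → 00:16:40:17.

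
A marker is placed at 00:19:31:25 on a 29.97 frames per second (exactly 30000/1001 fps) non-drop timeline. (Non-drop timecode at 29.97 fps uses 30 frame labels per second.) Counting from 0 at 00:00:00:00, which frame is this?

Total seconds to the label: (0 × 3600 + 19 × 60 + 31) = 1171.
Frame index = 1171 × 30 + 25 = 35155.

frame 35155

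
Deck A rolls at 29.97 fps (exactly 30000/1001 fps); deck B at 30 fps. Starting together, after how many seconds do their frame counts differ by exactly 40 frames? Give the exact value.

The gap grows by |30 − 30000/1001| = 30/1001 frames per second.
Time for a 40-frame gap: 40 ÷ (30/1001) = 4004/3 s.

4004/3 seconds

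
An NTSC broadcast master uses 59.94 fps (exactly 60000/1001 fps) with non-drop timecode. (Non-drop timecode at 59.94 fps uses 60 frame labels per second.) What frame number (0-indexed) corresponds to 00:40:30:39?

145839

Total seconds to the label: (0 × 3600 + 40 × 60 + 30) = 2430.
Frame index = 2430 × 60 + 39 = 145839.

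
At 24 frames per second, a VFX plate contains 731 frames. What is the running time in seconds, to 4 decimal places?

30.4583 seconds

Running time = 731 × 1/24 = 731/24 s ≈ 30.4583 s.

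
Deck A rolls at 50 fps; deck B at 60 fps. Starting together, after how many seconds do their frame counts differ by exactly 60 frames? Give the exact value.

The gap grows by |60 − 50| = 10 frames per second.
Time for a 60-frame gap: 60 ÷ (10) = 6 s.

6 seconds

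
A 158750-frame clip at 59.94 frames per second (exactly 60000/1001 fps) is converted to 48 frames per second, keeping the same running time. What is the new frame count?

127127 frames

Target frames = source frames × (target rate / source rate) = 158750 × (48)/(60000/1001) = 158750 × 1001/1250 = 127127.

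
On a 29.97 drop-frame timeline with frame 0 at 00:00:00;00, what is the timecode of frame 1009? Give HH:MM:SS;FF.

Each 10-minute DF block holds 10 × 60 × 30 − 9 × 2 = 17982 frames. 1009 ÷ 17982 → 0 full blocks, remainder 1009.
Within the partial block the first minute is 1800 frames and each further minute 1798, so 0 further minute boundaries passed. Total skipped labels = 18 × 0 + 2 × 0 = 0.
Non-drop label index = 1009 + 0 = 1009; at 30 labels/s that is 00:00:33:19, i.e. DF 00:00:33;19.

00:00:33;19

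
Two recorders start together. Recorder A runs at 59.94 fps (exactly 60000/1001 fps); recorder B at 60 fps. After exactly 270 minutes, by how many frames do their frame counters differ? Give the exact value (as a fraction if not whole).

972000/1001 frames

270 min = 16200 s.
A emits 60000/1001 × 16200 = 972000000/1001 frames; B emits 60 × 16200 = 972000.
Difference = 972000/1001 frames (≈ 971.0290); B is ahead of A.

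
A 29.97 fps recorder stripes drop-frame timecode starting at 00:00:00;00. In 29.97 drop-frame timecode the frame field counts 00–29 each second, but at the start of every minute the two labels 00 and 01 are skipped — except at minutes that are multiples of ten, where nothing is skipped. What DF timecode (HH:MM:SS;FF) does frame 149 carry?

00:00:04;29

Each 10-minute DF block holds 10 × 60 × 30 − 9 × 2 = 17982 frames. 149 ÷ 17982 → 0 full blocks, remainder 149.
Within the partial block the first minute is 1800 frames and each further minute 1798, so 0 further minute boundaries passed. Total skipped labels = 18 × 0 + 2 × 0 = 0.
Non-drop label index = 149 + 0 = 149; at 30 labels/s that is 00:00:04:29, i.e. DF 00:00:04;29.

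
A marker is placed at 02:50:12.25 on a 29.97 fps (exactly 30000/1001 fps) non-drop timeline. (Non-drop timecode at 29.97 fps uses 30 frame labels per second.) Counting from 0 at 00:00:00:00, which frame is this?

Total seconds to the label: (2 × 3600 + 50 × 60 + 12) = 10212.
Frame index = 10212 × 30 + 25 = 306385.

306385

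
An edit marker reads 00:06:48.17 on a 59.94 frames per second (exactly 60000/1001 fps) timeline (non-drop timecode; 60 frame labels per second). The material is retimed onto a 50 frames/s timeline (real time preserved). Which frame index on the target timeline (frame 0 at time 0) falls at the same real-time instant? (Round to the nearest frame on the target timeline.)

frame 20435

Source frame index: (0×3600 + 6×60 + 48) × 60 + 17 = 24497.
Real time: 24497 / (60000/1001) = 24521497/60000 s.
Target frame: (24521497/60000) × (50) = 24521497/1200 ≈ 20434.581 → 20435.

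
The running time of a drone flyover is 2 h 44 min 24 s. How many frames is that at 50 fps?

2 h 44 min 24 s = 9864 s.
Frames = 9864 × 50 = 493200.

493200 frames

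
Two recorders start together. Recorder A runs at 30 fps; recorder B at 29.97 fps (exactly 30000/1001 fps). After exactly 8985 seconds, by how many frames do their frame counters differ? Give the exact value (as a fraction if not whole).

269550/1001 frames

A emits 30 × 8985 = 269550 frames; B emits 30000/1001 × 8985 = 269550000/1001.
Difference = 269550/1001 frames (≈ 269.2807); B is behind A.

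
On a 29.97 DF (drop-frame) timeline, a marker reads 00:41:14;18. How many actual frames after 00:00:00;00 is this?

74164

As if non-drop at 30 labels/s: (0 × 3600 + 41 × 60 + 14) × 30 + 18 = 74238.
Minute boundaries passed: 41; those not divisible by 10: 41 − 4 = 37; dropped labels = 2 × 37 = 74.
Actual frame index = 74238 − 74 = 74164.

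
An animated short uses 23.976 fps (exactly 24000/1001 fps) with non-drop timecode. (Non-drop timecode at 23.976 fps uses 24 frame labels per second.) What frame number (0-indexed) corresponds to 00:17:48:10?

Total seconds to the label: (0 × 3600 + 17 × 60 + 48) = 1068.
Frame index = 1068 × 24 + 10 = 25642.

frame 25642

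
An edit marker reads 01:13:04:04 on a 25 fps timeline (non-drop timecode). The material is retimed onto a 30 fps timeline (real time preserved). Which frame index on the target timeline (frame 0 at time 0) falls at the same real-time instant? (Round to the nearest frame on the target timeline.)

frame 131525

Source frame index: (1×3600 + 13×60 + 4) × 25 + 4 = 109604.
Real time: 109604 / (25) = 109604/25 s.
Target frame: (109604/25) × (30) = 657624/5 ≈ 131524.800 → 131525.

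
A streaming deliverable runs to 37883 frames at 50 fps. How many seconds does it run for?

Running time = 37883 / (50) = 757.66 s.

757.66 seconds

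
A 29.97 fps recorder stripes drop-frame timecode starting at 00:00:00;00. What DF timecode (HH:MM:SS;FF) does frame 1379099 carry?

12:46:55;29

Each 10-minute DF block holds 10 × 60 × 30 − 9 × 2 = 17982 frames. 1379099 ÷ 17982 → 76 full blocks, remainder 12467.
Within the partial block the first minute is 1800 frames and each further minute 1798, so 6 further minute boundaries passed. Total skipped labels = 18 × 76 + 2 × 6 = 1380.
Non-drop label index = 1379099 + 1380 = 1380479; at 30 labels/s that is 12:46:55:29, i.e. DF 12:46:55;29.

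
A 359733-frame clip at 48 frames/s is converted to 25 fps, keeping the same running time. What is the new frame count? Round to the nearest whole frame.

Frames at target rate = 359733 × (25) / (48) = 2997775/16 ≈ 187360.938.
Nearest whole frame: 187361.

187361 frames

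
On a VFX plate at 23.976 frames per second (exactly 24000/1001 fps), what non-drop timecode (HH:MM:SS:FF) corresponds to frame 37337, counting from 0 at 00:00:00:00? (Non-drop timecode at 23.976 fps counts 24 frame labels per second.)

37337 ÷ 24 = 1555 full seconds, remainder 17 frames.
1555 s = 0 h 25 min 55 s.
Timecode: 00:25:55:17.

00:25:55:17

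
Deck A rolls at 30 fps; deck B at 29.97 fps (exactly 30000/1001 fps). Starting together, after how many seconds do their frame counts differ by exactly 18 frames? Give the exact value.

600.6 seconds

The gap grows by |30000/1001 − 30| = 30/1001 frames per second.
Time for a 18-frame gap: 18 ÷ (30/1001) = 600.6 s.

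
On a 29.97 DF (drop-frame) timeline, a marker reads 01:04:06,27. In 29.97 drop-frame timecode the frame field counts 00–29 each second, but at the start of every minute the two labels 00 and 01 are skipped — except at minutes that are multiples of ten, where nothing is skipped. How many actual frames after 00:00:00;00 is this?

As if non-drop at 30 labels/s: (1 × 3600 + 4 × 60 + 6) × 30 + 27 = 115407.
Minute boundaries passed: 64; those not divisible by 10: 64 − 6 = 58; dropped labels = 2 × 58 = 116.
Actual frame index = 115407 − 116 = 115291.

115291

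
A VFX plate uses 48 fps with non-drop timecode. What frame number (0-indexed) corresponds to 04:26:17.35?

Total seconds to the label: (4 × 3600 + 26 × 60 + 17) = 15977.
Frame index = 15977 × 48 + 35 = 766931.

766931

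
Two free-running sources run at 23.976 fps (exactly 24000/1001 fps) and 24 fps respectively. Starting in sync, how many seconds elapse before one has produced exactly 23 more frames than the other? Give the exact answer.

23023/24 seconds

The gap grows by |24 − 24000/1001| = 24/1001 frames per second.
Time for a 23-frame gap: 23 ÷ (24/1001) = 23023/24 s.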